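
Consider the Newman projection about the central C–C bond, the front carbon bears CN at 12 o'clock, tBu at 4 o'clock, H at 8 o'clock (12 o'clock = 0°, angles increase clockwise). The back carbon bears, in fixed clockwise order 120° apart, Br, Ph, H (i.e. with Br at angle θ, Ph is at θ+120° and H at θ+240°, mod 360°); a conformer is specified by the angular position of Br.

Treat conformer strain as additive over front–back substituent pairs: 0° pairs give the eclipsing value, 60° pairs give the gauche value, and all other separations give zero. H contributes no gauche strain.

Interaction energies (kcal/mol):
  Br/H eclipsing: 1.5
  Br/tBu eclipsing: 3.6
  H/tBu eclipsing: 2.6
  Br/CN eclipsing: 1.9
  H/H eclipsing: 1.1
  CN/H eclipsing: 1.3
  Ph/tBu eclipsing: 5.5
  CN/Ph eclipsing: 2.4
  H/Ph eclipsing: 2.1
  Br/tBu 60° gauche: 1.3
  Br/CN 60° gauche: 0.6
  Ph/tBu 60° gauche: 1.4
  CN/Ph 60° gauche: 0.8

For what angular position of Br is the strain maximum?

0°

Br at 0° (eclipsed): CN(0°)/Br(0°) eclipsed 1.9; tBu(120°)/Ph(120°) eclipsed 5.5; H(240°)/H(240°) eclipsed 1.1 → 8.5 kcal/mol.
Br at 60° (staggered): CN(0°)/Br(60°) gauche 0.6; tBu(120°)/Br(60°) gauche 1.3; tBu(120°)/Ph(180°) gauche 1.4 → 3.3 kcal/mol.
Br at 120° (eclipsed): CN(0°)/H(0°) eclipsed 1.3; tBu(120°)/Br(120°) eclipsed 3.6; H(240°)/Ph(240°) eclipsed 2.1 → 7.0 kcal/mol.
Br at 180° (staggered): CN(0°)/Ph(300°) gauche 0.8; tBu(120°)/Br(180°) gauche 1.3 → 2.1 kcal/mol.
Br at 240° (eclipsed): CN(0°)/Ph(0°) eclipsed 2.4; tBu(120°)/H(120°) eclipsed 2.6; H(240°)/Br(240°) eclipsed 1.5 → 6.5 kcal/mol.
Br at 300° (staggered): CN(0°)/Br(300°) gauche 0.6; CN(0°)/Ph(60°) gauche 0.8; tBu(120°)/Ph(60°) gauche 1.4 → 2.8 kcal/mol.
The maximum (8.5 kcal/mol) occurs with Br at 0°.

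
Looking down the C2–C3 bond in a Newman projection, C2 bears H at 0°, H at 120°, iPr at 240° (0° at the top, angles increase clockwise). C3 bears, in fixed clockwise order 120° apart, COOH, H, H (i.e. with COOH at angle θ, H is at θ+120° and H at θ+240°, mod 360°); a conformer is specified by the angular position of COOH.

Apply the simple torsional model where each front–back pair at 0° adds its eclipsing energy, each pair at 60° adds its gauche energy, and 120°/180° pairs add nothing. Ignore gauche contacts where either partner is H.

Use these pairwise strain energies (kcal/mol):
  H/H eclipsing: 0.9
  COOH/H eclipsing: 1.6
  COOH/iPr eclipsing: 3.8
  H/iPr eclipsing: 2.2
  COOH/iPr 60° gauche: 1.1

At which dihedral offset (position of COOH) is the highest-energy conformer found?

COOH at 0° is eclipsed. H at 0° is eclipsed with COOH at 0° (1.6); H at 120° is eclipsed with H at 120° (0.9); iPr at 240° is eclipsed with H at 240° (2.2). Total 4.7 kcal/mol.
COOH at 60° (staggered): no non-H gauche contacts → 0.0 kcal/mol.
COOH at 120° is eclipsed. H at 0° is eclipsed with H at 0° (0.9); H at 120° is eclipsed with COOH at 120° (1.6); iPr at 240° is eclipsed with H at 240° (2.2). Total 4.7 kcal/mol.
COOH at 180° is staggered. iPr at 240° is gauche with COOH at 180° (1.1). Total 1.1 kcal/mol.
COOH at 240° is eclipsed. H at 0° is eclipsed with H at 0° (0.9); H at 120° is eclipsed with H at 120° (0.9); iPr at 240° is eclipsed with COOH at 240° (3.8). Total 5.6 kcal/mol.
COOH at 300° is staggered. iPr at 240° is gauche with COOH at 300° (1.1). Total 1.1 kcal/mol.
The maximum (5.6 kcal/mol) occurs with COOH at 240°.

240°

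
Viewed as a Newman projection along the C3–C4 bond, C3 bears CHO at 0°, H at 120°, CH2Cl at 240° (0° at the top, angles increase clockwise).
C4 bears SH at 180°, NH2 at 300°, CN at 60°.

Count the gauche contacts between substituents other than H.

4

Non-H gauche pairs: CHO(0°)/NH2(300°); CHO(0°)/CN(60°); CH2Cl(240°)/SH(180°); CH2Cl(240°)/NH2(300°) — 4 interactions.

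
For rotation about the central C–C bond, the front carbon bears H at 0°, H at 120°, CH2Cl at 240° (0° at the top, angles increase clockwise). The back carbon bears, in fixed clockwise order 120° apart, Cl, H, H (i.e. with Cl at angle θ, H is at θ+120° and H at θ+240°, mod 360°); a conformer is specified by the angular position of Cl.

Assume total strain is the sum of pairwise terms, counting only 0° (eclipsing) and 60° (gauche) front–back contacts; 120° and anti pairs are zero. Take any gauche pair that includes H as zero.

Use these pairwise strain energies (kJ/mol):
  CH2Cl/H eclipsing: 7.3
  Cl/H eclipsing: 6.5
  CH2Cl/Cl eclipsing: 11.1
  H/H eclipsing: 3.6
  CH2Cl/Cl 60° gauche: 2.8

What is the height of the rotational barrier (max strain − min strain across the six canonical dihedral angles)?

Cl at 0° (eclipsed): H–Cl eclipsed, H–H eclipsed, CH2Cl–H eclipsed; 6.5 + 3.6 + 7.3 = 17.4 kJ/mol.
Cl at 60° (staggered): no non-H gauche contacts → 0.0 kJ/mol.
Cl at 120° (eclipsed): H–H eclipsed, H–Cl eclipsed, CH2Cl–H eclipsed; 3.6 + 6.5 + 7.3 = 17.4 kJ/mol.
Cl at 180° (staggered): CH2Cl–Cl gauche; 2.8 = 2.8 kJ/mol.
Cl at 240° (eclipsed): H–H eclipsed, H–H eclipsed, CH2Cl–Cl eclipsed; 3.6 + 3.6 + 11.1 = 18.3 kJ/mol.
Cl at 300° (staggered): CH2Cl–Cl gauche; 2.8 = 2.8 kJ/mol.
Max at 240° (18.3 kJ/mol), min at 60° (0.0 kJ/mol); barrier = 18.3 kJ/mol.

18.3 kJ/mol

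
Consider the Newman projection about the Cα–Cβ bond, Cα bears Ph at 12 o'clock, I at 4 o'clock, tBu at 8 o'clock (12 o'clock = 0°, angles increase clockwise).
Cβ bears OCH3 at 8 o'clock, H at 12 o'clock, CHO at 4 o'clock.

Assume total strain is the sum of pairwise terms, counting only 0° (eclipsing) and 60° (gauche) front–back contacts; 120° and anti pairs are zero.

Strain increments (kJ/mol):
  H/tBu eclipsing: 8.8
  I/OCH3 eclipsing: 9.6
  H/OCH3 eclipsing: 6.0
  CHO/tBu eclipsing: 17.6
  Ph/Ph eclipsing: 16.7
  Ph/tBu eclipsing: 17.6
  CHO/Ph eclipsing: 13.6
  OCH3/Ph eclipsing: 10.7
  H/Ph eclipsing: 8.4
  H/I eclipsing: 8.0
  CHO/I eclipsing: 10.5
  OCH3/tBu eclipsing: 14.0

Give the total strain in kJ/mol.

32.9 kJ/mol

This conformer (eclipsed): Ph(0°)/H(0°) eclipsed 8.4; I(120°)/CHO(120°) eclipsed 10.5; tBu(240°)/OCH3(240°) eclipsed 14.0 → 32.9 kJ/mol.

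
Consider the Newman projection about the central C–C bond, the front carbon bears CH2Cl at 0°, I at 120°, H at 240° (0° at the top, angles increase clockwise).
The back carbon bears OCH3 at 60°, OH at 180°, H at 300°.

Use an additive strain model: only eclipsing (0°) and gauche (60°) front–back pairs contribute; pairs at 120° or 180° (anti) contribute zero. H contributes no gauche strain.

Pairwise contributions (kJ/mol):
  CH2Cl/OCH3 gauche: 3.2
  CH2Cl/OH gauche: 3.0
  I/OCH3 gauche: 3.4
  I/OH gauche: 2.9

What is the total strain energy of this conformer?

9.5 kJ/mol

This conformer (staggered): CH2Cl(0°)/OCH3(60°) gauche 3.2; I(120°)/OCH3(60°) gauche 3.4; I(120°)/OH(180°) gauche 2.9 → 9.5 kJ/mol.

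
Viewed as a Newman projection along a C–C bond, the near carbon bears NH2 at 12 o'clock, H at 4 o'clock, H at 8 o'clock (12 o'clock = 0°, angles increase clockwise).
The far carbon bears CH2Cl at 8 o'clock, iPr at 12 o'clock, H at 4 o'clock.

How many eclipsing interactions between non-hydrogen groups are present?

Non-H eclipsing pairs: NH2(0°)/iPr(0°) — 1 interaction.

1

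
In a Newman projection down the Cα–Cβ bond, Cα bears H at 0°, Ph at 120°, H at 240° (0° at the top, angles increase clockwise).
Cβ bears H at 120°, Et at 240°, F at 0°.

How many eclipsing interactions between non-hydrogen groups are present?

0

Every eclipsing pair involves H, so the count is 0.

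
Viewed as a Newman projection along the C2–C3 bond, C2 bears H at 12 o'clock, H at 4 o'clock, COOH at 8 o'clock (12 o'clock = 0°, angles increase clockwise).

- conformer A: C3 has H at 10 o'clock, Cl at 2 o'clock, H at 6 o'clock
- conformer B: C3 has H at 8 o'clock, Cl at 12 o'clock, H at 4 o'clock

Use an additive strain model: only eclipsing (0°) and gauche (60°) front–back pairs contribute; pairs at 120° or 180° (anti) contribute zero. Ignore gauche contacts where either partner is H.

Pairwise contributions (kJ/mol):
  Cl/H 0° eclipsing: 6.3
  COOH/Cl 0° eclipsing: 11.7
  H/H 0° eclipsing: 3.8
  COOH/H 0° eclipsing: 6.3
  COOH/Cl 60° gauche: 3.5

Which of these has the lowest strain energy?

A (staggered): no non-H gauche contacts → 0.0 kJ/mol.
B is eclipsed. H at 0° is eclipsed with Cl at 0° (6.3); H at 120° is eclipsed with H at 120° (3.8); COOH at 240° is eclipsed with H at 240° (6.3). Total 16.4 kJ/mol.
A has the lowest total (0.0 kJ/mol).

A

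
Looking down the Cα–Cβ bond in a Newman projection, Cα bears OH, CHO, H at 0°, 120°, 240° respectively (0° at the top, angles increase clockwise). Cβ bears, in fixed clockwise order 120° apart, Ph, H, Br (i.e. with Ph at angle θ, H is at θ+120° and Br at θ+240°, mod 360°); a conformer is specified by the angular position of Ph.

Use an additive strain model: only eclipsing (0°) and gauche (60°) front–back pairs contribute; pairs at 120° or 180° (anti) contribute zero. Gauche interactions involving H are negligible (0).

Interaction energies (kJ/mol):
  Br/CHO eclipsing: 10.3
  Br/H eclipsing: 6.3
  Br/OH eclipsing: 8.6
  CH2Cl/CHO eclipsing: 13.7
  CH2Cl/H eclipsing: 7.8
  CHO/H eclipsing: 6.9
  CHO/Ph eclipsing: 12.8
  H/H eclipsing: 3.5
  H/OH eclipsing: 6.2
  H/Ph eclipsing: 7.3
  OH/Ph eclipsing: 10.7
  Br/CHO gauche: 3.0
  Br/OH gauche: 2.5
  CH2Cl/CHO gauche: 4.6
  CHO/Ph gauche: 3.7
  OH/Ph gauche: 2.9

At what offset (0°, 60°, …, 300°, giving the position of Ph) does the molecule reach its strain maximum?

120°

Ph at 0° (eclipsed): OH–Ph eclipsed, CHO–H eclipsed, H–Br eclipsed; 10.7 + 6.9 + 6.3 = 23.9 kJ/mol.
Ph at 60° (staggered): OH–Ph gauche, OH–Br gauche, CHO–Ph gauche; 2.9 + 2.5 + 3.7 = 9.1 kJ/mol.
Ph at 120° (eclipsed): OH–Br eclipsed, CHO–Ph eclipsed, H–H eclipsed; 8.6 + 12.8 + 3.5 = 24.9 kJ/mol.
Ph at 180° (staggered): OH–Br gauche, CHO–Ph gauche, CHO–Br gauche; 2.5 + 3.7 + 3.0 = 9.2 kJ/mol.
Ph at 240° (eclipsed): OH–H eclipsed, CHO–Br eclipsed, H–Ph eclipsed; 6.2 + 10.3 + 7.3 = 23.8 kJ/mol.
Ph at 300° (staggered): OH–Ph gauche, CHO–Br gauche; 2.9 + 3.0 = 5.9 kJ/mol.
The maximum (24.9 kJ/mol) occurs with Ph at 120°.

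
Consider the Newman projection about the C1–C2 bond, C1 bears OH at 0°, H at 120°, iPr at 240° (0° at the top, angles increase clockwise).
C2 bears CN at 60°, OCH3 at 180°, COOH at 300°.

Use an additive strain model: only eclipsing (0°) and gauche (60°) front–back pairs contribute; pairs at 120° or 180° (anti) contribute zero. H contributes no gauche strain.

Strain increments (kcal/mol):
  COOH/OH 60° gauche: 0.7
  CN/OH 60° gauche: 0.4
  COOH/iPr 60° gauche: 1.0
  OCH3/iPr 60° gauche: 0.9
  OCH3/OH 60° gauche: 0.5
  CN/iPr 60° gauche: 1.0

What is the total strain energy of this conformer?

This conformer is staggered. OH at 0° is gauche with CN at 60° (0.4); OH at 0° is gauche with COOH at 300° (0.7); iPr at 240° is gauche with OCH3 at 180° (0.9); iPr at 240° is gauche with COOH at 300° (1.0). Total 3.0 kcal/mol.

3.0 kcal/mol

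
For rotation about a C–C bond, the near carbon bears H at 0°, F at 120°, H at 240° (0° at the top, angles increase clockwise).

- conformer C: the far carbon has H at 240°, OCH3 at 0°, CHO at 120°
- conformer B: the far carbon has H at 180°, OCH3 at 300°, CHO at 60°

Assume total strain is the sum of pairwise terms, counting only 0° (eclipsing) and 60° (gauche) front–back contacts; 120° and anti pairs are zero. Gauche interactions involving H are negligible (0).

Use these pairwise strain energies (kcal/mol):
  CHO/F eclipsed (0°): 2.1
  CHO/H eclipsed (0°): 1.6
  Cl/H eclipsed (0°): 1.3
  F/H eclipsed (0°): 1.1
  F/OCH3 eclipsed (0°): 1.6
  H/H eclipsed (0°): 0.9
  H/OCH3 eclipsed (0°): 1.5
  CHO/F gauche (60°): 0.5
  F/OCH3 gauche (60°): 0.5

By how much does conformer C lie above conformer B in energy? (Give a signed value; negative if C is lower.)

C is eclipsed. H at 0° is eclipsed with OCH3 at 0° (1.5); F at 120° is eclipsed with CHO at 120° (2.1); H at 240° is eclipsed with H at 240° (0.9). Total 4.5 kcal/mol.
B is staggered. F at 120° is gauche with CHO at 60° (0.5). Total 0.5 kcal/mol.
E(C) − E(B) = 4.5 − 0.5 = +4.0 kcal/mol.

+4.0 kcal/mol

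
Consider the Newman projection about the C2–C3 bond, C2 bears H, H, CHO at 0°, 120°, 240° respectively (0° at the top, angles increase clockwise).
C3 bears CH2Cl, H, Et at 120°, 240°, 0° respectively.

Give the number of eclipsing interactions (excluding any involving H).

0

Every eclipsing pair involves H, so the count is 0.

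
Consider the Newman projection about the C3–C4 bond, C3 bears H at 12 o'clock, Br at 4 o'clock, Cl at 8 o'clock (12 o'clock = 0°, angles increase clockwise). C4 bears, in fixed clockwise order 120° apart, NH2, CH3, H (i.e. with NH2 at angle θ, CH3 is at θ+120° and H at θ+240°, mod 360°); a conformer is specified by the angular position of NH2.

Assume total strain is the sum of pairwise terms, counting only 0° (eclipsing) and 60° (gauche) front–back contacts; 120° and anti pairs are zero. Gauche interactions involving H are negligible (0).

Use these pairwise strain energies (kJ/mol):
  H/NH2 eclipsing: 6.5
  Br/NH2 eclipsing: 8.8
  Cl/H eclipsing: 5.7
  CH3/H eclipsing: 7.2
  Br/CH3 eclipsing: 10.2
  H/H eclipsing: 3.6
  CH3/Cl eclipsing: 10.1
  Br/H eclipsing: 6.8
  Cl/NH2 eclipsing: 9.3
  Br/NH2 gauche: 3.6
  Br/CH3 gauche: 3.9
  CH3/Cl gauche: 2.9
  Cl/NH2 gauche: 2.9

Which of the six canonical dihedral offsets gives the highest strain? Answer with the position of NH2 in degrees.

NH2 at 0° (eclipsed): H–NH2 eclipsed, Br–CH3 eclipsed, Cl–H eclipsed; 6.5 + 10.2 + 5.7 = 22.4 kJ/mol.
NH2 at 60° (staggered): Br–NH2 gauche, Br–CH3 gauche, Cl–CH3 gauche; 3.6 + 3.9 + 2.9 = 10.4 kJ/mol.
NH2 at 120° (eclipsed): H–H eclipsed, Br–NH2 eclipsed, Cl–CH3 eclipsed; 3.6 + 8.8 + 10.1 = 22.5 kJ/mol.
NH2 at 180° (staggered): Br–NH2 gauche, Cl–NH2 gauche, Cl–CH3 gauche; 3.6 + 2.9 + 2.9 = 9.4 kJ/mol.
NH2 at 240° (eclipsed): H–CH3 eclipsed, Br–H eclipsed, Cl–NH2 eclipsed; 7.2 + 6.8 + 9.3 = 23.3 kJ/mol.
NH2 at 300° (staggered): Br–CH3 gauche, Cl–NH2 gauche; 3.9 + 2.9 = 6.8 kJ/mol.
The maximum (23.3 kJ/mol) occurs with NH2 at 240°.

240°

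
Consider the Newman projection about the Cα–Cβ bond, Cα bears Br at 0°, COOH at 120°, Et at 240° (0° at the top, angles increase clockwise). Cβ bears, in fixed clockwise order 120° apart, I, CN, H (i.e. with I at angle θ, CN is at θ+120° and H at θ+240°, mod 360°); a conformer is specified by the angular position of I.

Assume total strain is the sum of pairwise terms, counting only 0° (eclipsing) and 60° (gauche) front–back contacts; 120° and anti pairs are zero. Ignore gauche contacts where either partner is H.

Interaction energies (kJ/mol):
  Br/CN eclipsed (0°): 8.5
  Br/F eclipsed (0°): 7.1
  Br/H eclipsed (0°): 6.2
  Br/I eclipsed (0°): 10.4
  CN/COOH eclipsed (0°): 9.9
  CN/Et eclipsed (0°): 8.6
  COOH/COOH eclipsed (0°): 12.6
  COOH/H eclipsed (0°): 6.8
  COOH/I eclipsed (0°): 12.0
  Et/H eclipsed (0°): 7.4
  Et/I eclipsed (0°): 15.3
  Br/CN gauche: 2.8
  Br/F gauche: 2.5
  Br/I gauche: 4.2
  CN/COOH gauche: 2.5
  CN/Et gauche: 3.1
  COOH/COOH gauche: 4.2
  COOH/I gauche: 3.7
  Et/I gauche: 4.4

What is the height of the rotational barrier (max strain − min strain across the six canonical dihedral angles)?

I at 0° (eclipsed): Br–I eclipsed, COOH–CN eclipsed, Et–H eclipsed; 10.4 + 9.9 + 7.4 = 27.7 kJ/mol.
I at 60° (staggered): Br–I gauche, COOH–I gauche, COOH–CN gauche, Et–CN gauche; 4.2 + 3.7 + 2.5 + 3.1 = 13.5 kJ/mol.
I at 120° (eclipsed): Br–H eclipsed, COOH–I eclipsed, Et–CN eclipsed; 6.2 + 12.0 + 8.6 = 26.8 kJ/mol.
I at 180° (staggered): Br–CN gauche, COOH–I gauche, Et–I gauche, Et–CN gauche; 2.8 + 3.7 + 4.4 + 3.1 = 14.0 kJ/mol.
I at 240° (eclipsed): Br–CN eclipsed, COOH–H eclipsed, Et–I eclipsed; 8.5 + 6.8 + 15.3 = 30.6 kJ/mol.
I at 300° (staggered): Br–I gauche, Br–CN gauche, COOH–CN gauche, Et–I gauche; 4.2 + 2.8 + 2.5 + 4.4 = 13.9 kJ/mol.
Max at 240° (30.6 kJ/mol), min at 60° (13.5 kJ/mol); barrier = 17.1 kJ/mol.

17.1 kJ/mol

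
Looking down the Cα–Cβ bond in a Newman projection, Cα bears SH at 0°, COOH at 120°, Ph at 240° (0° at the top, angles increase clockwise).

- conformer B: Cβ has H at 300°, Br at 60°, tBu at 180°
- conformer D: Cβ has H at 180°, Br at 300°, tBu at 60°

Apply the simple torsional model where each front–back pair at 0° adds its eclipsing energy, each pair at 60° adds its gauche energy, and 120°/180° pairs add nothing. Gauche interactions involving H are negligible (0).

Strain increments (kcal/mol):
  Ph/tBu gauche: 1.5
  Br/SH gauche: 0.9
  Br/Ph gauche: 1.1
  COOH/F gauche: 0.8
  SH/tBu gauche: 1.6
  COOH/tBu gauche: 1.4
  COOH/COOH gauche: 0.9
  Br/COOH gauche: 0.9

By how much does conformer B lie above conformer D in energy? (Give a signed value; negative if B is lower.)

B (staggered): SH(0°)/Br(60°) gauche 0.9; COOH(120°)/Br(60°) gauche 0.9; COOH(120°)/tBu(180°) gauche 1.4; Ph(240°)/tBu(180°) gauche 1.5 → 4.7 kcal/mol.
D (staggered): SH(0°)/Br(300°) gauche 0.9; SH(0°)/tBu(60°) gauche 1.6; COOH(120°)/tBu(60°) gauche 1.4; Ph(240°)/Br(300°) gauche 1.1 → 5.0 kcal/mol.
E(B) − E(D) = 4.7 − 5.0 = -0.3 kcal/mol.

-0.3 kcal/mol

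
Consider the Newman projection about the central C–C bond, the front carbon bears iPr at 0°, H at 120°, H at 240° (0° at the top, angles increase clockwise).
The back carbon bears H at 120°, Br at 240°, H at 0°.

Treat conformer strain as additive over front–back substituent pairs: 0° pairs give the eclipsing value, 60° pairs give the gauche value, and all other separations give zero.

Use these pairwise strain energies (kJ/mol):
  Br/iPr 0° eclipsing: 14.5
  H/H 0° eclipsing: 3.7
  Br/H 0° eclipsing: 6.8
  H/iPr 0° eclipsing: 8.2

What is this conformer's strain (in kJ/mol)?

18.7 kJ/mol

This conformer (eclipsed): iPr(0°)/H(0°) eclipsed 8.2; H(120°)/H(120°) eclipsed 3.7; H(240°)/Br(240°) eclipsed 6.8 → 18.7 kJ/mol.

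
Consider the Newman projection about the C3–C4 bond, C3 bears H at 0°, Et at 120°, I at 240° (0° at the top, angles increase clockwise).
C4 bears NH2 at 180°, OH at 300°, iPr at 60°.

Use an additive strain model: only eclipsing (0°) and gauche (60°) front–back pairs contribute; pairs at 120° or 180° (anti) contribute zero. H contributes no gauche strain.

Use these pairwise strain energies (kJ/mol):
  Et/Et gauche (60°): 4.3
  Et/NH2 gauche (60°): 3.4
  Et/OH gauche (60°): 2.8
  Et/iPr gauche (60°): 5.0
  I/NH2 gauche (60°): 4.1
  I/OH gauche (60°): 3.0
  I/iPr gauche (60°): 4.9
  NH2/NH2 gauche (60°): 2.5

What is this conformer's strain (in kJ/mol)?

15.5 kJ/mol

This conformer (staggered): Et–NH2 gauche, Et–iPr gauche, I–NH2 gauche, I–OH gauche; 3.4 + 5.0 + 4.1 + 3.0 = 15.5 kJ/mol.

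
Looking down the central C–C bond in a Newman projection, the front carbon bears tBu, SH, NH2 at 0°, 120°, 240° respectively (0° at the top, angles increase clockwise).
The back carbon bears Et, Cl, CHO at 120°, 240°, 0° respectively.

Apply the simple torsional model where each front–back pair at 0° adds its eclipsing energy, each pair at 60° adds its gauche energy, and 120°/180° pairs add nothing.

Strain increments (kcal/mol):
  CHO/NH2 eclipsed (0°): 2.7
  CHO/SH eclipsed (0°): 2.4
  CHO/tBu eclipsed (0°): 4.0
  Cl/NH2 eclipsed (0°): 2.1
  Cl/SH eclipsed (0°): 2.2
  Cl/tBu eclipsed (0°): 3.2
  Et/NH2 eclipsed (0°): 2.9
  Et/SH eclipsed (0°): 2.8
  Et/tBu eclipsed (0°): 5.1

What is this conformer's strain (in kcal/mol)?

8.9 kcal/mol

This conformer (eclipsed): tBu–CHO eclipsed, SH–Et eclipsed, NH2–Cl eclipsed; 4.0 + 2.8 + 2.1 = 8.9 kcal/mol.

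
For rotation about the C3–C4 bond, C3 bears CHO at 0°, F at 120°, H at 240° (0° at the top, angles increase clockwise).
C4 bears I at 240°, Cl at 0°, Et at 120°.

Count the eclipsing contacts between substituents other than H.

2

Non-H eclipsing pairs: CHO(0°)/Cl(0°); F(120°)/Et(120°) — 2 interactions.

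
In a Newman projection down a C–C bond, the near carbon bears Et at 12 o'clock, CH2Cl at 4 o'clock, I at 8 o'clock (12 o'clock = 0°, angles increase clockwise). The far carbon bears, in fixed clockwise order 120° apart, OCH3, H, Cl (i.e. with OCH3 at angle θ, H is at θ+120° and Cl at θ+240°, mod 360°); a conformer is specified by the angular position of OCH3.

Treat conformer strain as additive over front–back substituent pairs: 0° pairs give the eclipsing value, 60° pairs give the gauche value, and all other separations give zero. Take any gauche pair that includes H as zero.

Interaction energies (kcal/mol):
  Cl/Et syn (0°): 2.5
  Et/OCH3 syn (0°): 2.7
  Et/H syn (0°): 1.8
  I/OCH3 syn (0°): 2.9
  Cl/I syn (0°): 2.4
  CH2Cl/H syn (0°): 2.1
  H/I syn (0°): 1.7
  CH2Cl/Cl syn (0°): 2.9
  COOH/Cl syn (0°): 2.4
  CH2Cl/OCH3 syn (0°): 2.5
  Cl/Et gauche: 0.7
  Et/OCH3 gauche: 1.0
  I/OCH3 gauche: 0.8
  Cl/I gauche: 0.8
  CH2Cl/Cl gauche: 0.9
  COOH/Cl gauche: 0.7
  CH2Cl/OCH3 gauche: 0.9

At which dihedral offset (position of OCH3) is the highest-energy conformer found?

OCH3 at 0° is eclipsed. Et at 0° is eclipsed with OCH3 at 0° (2.7); CH2Cl at 120° is eclipsed with H at 120° (2.1); I at 240° is eclipsed with Cl at 240° (2.4). Total 7.2 kcal/mol.
OCH3 at 60° is staggered. Et at 0° is gauche with OCH3 at 60° (1.0); Et at 0° is gauche with Cl at 300° (0.7); CH2Cl at 120° is gauche with OCH3 at 60° (0.9); I at 240° is gauche with Cl at 300° (0.8). Total 3.4 kcal/mol.
OCH3 at 120° is eclipsed. Et at 0° is eclipsed with Cl at 0° (2.5); CH2Cl at 120° is eclipsed with OCH3 at 120° (2.5); I at 240° is eclipsed with H at 240° (1.7). Total 6.7 kcal/mol.
OCH3 at 180° is staggered. Et at 0° is gauche with Cl at 60° (0.7); CH2Cl at 120° is gauche with OCH3 at 180° (0.9); CH2Cl at 120° is gauche with Cl at 60° (0.9); I at 240° is gauche with OCH3 at 180° (0.8). Total 3.3 kcal/mol.
OCH3 at 240° is eclipsed. Et at 0° is eclipsed with H at 0° (1.8); CH2Cl at 120° is eclipsed with Cl at 120° (2.9); I at 240° is eclipsed with OCH3 at 240° (2.9). Total 7.6 kcal/mol.
OCH3 at 300° is staggered. Et at 0° is gauche with OCH3 at 300° (1.0); CH2Cl at 120° is gauche with Cl at 180° (0.9); I at 240° is gauche with OCH3 at 300° (0.8); I at 240° is gauche with Cl at 180° (0.8). Total 3.5 kcal/mol.
The maximum (7.6 kcal/mol) occurs with OCH3 at 240°.

240°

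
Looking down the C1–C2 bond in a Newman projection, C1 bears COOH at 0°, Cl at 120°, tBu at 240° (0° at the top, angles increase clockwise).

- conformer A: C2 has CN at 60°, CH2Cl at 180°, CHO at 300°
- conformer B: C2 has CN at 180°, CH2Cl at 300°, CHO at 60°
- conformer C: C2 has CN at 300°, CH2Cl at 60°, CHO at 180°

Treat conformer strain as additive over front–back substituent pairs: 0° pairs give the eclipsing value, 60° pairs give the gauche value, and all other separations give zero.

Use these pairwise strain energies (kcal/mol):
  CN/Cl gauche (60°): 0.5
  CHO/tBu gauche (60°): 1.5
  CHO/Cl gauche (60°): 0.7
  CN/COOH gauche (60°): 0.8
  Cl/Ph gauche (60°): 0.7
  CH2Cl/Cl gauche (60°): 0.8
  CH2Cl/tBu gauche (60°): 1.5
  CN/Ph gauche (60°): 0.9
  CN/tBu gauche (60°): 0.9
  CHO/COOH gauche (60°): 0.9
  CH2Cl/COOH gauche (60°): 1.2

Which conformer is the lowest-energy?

A is staggered. COOH at 0° is gauche with CN at 60° (0.8); COOH at 0° is gauche with CHO at 300° (0.9); Cl at 120° is gauche with CN at 60° (0.5); Cl at 120° is gauche with CH2Cl at 180° (0.8); tBu at 240° is gauche with CH2Cl at 180° (1.5); tBu at 240° is gauche with CHO at 300° (1.5). Total 6.0 kcal/mol.
B is staggered. COOH at 0° is gauche with CH2Cl at 300° (1.2); COOH at 0° is gauche with CHO at 60° (0.9); Cl at 120° is gauche with CN at 180° (0.5); Cl at 120° is gauche with CHO at 60° (0.7); tBu at 240° is gauche with CN at 180° (0.9); tBu at 240° is gauche with CH2Cl at 300° (1.5). Total 5.7 kcal/mol.
C is staggered. COOH at 0° is gauche with CN at 300° (0.8); COOH at 0° is gauche with CH2Cl at 60° (1.2); Cl at 120° is gauche with CH2Cl at 60° (0.8); Cl at 120° is gauche with CHO at 180° (0.7); tBu at 240° is gauche with CN at 300° (0.9); tBu at 240° is gauche with CHO at 180° (1.5). Total 5.9 kcal/mol.
B has the lowest total (5.7 kcal/mol).

B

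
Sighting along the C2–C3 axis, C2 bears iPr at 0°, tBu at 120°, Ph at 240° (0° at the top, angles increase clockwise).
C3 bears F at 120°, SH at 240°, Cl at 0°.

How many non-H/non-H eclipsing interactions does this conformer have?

3

Non-H eclipsing pairs: iPr(0°)/Cl(0°); tBu(120°)/F(120°); Ph(240°)/SH(240°) — 3 interactions.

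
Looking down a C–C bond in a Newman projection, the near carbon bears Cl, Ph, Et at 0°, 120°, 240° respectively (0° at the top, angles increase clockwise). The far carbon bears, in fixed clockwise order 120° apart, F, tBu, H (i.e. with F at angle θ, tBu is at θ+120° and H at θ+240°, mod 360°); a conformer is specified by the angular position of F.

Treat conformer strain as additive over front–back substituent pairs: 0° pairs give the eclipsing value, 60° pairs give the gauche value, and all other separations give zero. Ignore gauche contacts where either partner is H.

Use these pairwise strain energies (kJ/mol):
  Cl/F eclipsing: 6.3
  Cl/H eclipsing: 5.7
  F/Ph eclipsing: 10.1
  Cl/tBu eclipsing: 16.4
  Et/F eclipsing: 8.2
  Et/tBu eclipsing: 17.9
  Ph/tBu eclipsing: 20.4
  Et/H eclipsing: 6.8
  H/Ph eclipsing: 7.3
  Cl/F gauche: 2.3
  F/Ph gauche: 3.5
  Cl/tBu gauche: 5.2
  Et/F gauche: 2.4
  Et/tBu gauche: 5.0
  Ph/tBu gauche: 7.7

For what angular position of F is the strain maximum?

120°

F at 0° is eclipsed. Cl at 0° is eclipsed with F at 0° (6.3); Ph at 120° is eclipsed with tBu at 120° (20.4); Et at 240° is eclipsed with H at 240° (6.8). Total 33.5 kJ/mol.
F at 60° is staggered. Cl at 0° is gauche with F at 60° (2.3); Ph at 120° is gauche with F at 60° (3.5); Ph at 120° is gauche with tBu at 180° (7.7); Et at 240° is gauche with tBu at 180° (5.0). Total 18.5 kJ/mol.
F at 120° is eclipsed. Cl at 0° is eclipsed with H at 0° (5.7); Ph at 120° is eclipsed with F at 120° (10.1); Et at 240° is eclipsed with tBu at 240° (17.9). Total 33.7 kJ/mol.
F at 180° is staggered. Cl at 0° is gauche with tBu at 300° (5.2); Ph at 120° is gauche with F at 180° (3.5); Et at 240° is gauche with F at 180° (2.4); Et at 240° is gauche with tBu at 300° (5.0). Total 16.1 kJ/mol.
F at 240° is eclipsed. Cl at 0° is eclipsed with tBu at 0° (16.4); Ph at 120° is eclipsed with H at 120° (7.3); Et at 240° is eclipsed with F at 240° (8.2). Total 31.9 kJ/mol.
F at 300° is staggered. Cl at 0° is gauche with F at 300° (2.3); Cl at 0° is gauche with tBu at 60° (5.2); Ph at 120° is gauche with tBu at 60° (7.7); Et at 240° is gauche with F at 300° (2.4). Total 17.6 kJ/mol.
The maximum (33.7 kJ/mol) occurs with F at 120°.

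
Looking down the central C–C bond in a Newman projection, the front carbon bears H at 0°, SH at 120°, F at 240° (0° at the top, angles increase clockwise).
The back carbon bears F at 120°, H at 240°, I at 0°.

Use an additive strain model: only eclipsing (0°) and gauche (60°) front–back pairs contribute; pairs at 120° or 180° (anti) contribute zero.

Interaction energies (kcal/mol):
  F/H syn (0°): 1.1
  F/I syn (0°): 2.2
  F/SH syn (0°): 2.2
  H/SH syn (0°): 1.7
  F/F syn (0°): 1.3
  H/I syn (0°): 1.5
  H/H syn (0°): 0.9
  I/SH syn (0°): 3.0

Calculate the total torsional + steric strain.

This conformer (eclipsed): H(0°)/I(0°) eclipsed 1.5; SH(120°)/F(120°) eclipsed 2.2; F(240°)/H(240°) eclipsed 1.1 → 4.8 kcal/mol.

4.8 kcal/mol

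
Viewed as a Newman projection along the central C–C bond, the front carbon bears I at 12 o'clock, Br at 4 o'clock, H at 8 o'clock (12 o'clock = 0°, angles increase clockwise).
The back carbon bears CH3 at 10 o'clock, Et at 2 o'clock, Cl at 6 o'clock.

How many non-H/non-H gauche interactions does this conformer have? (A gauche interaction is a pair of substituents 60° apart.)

4

Non-H gauche pairs: I(0°)/CH3(300°); I(0°)/Et(60°); Br(120°)/Et(60°); Br(120°)/Cl(180°) — 4 interactions.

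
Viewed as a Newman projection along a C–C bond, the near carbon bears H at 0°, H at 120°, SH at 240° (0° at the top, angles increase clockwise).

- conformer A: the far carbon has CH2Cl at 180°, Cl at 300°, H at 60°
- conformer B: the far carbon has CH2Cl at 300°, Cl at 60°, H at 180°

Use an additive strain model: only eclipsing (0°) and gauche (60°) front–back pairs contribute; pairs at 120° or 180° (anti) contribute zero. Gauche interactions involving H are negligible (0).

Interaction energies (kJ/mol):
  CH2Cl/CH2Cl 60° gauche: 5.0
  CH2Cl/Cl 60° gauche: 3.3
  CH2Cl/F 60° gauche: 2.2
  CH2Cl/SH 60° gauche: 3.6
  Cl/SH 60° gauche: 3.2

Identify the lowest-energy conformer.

A (staggered): SH(240°)/CH2Cl(180°) gauche 3.6; SH(240°)/Cl(300°) gauche 3.2 → 6.8 kJ/mol.
B (staggered): SH(240°)/CH2Cl(300°) gauche 3.6 → 3.6 kJ/mol.
B has the lowest total (3.6 kJ/mol).

B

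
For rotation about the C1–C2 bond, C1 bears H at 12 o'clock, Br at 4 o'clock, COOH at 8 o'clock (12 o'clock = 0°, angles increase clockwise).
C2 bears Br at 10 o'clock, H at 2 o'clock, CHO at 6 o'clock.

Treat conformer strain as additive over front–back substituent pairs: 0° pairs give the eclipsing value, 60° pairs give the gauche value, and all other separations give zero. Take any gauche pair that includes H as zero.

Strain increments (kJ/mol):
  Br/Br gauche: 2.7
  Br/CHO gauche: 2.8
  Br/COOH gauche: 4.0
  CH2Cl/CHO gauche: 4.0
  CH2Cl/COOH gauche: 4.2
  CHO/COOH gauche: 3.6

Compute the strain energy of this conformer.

10.4 kJ/mol

This conformer (staggered): Br(120°)/CHO(180°) gauche 2.8; COOH(240°)/Br(300°) gauche 4.0; COOH(240°)/CHO(180°) gauche 3.6 → 10.4 kJ/mol.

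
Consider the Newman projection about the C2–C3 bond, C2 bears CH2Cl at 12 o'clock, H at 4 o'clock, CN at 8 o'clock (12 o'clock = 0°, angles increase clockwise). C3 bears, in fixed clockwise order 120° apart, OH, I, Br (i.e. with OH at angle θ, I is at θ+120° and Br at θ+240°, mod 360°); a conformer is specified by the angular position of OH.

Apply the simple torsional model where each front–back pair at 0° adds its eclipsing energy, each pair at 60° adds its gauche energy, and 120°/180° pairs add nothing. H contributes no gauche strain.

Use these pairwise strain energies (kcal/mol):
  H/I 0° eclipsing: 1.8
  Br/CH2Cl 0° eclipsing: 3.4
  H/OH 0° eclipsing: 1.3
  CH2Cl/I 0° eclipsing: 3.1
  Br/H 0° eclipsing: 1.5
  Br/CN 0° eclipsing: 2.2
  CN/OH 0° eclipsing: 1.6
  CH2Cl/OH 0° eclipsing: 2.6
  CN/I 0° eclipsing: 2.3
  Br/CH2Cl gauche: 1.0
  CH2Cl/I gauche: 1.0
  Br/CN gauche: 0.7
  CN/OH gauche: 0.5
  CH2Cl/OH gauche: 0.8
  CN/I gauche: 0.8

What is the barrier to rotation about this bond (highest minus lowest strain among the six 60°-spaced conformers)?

4.0 kcal/mol

OH at 0° (eclipsed): CH2Cl(0°)/OH(0°) eclipsed 2.6; H(120°)/I(120°) eclipsed 1.8; CN(240°)/Br(240°) eclipsed 2.2 → 6.6 kcal/mol.
OH at 60° (staggered): CH2Cl(0°)/OH(60°) gauche 0.8; CH2Cl(0°)/Br(300°) gauche 1.0; CN(240°)/I(180°) gauche 0.8; CN(240°)/Br(300°) gauche 0.7 → 3.3 kcal/mol.
OH at 120° (eclipsed): CH2Cl(0°)/Br(0°) eclipsed 3.4; H(120°)/OH(120°) eclipsed 1.3; CN(240°)/I(240°) eclipsed 2.3 → 7.0 kcal/mol.
OH at 180° (staggered): CH2Cl(0°)/I(300°) gauche 1.0; CH2Cl(0°)/Br(60°) gauche 1.0; CN(240°)/OH(180°) gauche 0.5; CN(240°)/I(300°) gauche 0.8 → 3.3 kcal/mol.
OH at 240° (eclipsed): CH2Cl(0°)/I(0°) eclipsed 3.1; H(120°)/Br(120°) eclipsed 1.5; CN(240°)/OH(240°) eclipsed 1.6 → 6.2 kcal/mol.
OH at 300° (staggered): CH2Cl(0°)/OH(300°) gauche 0.8; CH2Cl(0°)/I(60°) gauche 1.0; CN(240°)/OH(300°) gauche 0.5; CN(240°)/Br(180°) gauche 0.7 → 3.0 kcal/mol.
Max at 120° (7.0 kcal/mol), min at 300° (3.0 kcal/mol); barrier = 4.0 kcal/mol.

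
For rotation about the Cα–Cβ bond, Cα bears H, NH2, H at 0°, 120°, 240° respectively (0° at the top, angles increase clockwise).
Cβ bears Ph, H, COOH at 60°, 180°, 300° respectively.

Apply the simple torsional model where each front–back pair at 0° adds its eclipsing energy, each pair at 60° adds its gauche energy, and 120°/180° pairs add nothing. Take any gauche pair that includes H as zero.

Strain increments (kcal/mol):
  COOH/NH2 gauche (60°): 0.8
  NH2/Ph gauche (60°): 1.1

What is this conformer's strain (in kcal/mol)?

This conformer (staggered): NH2–Ph gauche; 1.1 = 1.1 kcal/mol.

1.1 kcal/mol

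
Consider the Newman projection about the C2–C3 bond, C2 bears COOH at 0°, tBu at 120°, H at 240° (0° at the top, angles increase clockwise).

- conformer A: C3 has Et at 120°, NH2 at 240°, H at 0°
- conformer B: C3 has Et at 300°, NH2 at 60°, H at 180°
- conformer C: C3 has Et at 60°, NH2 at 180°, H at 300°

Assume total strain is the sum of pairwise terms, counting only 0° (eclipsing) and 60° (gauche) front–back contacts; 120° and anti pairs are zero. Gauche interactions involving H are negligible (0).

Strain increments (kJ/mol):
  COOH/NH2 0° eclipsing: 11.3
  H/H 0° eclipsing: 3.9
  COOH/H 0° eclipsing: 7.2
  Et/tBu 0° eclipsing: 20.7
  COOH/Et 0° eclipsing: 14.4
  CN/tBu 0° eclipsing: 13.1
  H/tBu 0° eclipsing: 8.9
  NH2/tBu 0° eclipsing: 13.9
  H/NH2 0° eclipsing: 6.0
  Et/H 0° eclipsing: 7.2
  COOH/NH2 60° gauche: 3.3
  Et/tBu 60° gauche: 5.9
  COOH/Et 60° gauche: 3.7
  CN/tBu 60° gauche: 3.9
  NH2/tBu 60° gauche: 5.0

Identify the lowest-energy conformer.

B

A (eclipsed): COOH(0°)/H(0°) eclipsed 7.2; tBu(120°)/Et(120°) eclipsed 20.7; H(240°)/NH2(240°) eclipsed 6.0 → 33.9 kJ/mol.
B (staggered): COOH(0°)/Et(300°) gauche 3.7; COOH(0°)/NH2(60°) gauche 3.3; tBu(120°)/NH2(60°) gauche 5.0 → 12.0 kJ/mol.
C (staggered): COOH(0°)/Et(60°) gauche 3.7; tBu(120°)/Et(60°) gauche 5.9; tBu(120°)/NH2(180°) gauche 5.0 → 14.6 kJ/mol.
B has the lowest total (12.0 kJ/mol).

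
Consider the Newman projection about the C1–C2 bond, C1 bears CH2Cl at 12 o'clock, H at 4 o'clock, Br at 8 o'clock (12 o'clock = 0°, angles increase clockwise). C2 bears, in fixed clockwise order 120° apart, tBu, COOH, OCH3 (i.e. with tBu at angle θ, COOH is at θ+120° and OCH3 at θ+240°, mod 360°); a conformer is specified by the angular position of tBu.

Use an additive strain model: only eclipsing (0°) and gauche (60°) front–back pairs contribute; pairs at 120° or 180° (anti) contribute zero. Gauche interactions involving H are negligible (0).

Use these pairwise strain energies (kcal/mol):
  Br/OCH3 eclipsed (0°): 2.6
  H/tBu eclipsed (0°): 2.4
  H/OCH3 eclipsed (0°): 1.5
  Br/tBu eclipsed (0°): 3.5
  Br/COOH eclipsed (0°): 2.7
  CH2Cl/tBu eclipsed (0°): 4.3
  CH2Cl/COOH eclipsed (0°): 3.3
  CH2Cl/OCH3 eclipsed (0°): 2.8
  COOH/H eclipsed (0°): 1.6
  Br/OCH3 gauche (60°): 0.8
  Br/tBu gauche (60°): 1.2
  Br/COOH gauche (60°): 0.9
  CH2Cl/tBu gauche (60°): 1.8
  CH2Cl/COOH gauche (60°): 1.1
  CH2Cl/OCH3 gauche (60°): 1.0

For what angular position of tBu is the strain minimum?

180°

tBu at 0° (eclipsed): CH2Cl(0°)/tBu(0°) eclipsed 4.3; H(120°)/COOH(120°) eclipsed 1.6; Br(240°)/OCH3(240°) eclipsed 2.6 → 8.5 kcal/mol.
tBu at 60° (staggered): CH2Cl(0°)/tBu(60°) gauche 1.8; CH2Cl(0°)/OCH3(300°) gauche 1.0; Br(240°)/COOH(180°) gauche 0.9; Br(240°)/OCH3(300°) gauche 0.8 → 4.5 kcal/mol.
tBu at 120° (eclipsed): CH2Cl(0°)/OCH3(0°) eclipsed 2.8; H(120°)/tBu(120°) eclipsed 2.4; Br(240°)/COOH(240°) eclipsed 2.7 → 7.9 kcal/mol.
tBu at 180° (staggered): CH2Cl(0°)/COOH(300°) gauche 1.1; CH2Cl(0°)/OCH3(60°) gauche 1.0; Br(240°)/tBu(180°) gauche 1.2; Br(240°)/COOH(300°) gauche 0.9 → 4.2 kcal/mol.
tBu at 240° (eclipsed): CH2Cl(0°)/COOH(0°) eclipsed 3.3; H(120°)/OCH3(120°) eclipsed 1.5; Br(240°)/tBu(240°) eclipsed 3.5 → 8.3 kcal/mol.
tBu at 300° (staggered): CH2Cl(0°)/tBu(300°) gauche 1.8; CH2Cl(0°)/COOH(60°) gauche 1.1; Br(240°)/tBu(300°) gauche 1.2; Br(240°)/OCH3(180°) gauche 0.8 → 4.9 kcal/mol.
The minimum (4.2 kcal/mol) occurs with tBu at 180°.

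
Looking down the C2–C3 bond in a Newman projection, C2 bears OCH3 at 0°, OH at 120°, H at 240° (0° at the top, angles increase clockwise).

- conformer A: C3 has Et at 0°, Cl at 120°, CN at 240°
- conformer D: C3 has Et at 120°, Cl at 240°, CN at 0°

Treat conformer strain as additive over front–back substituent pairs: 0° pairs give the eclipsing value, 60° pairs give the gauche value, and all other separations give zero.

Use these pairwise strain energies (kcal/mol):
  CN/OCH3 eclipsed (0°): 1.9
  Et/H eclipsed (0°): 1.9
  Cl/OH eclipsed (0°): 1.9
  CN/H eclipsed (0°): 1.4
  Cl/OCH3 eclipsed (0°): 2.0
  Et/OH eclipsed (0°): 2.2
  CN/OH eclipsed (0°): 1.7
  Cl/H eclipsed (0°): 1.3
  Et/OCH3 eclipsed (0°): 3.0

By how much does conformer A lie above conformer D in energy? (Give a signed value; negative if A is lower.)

+0.9 kcal/mol

A is eclipsed. OCH3 at 0° is eclipsed with Et at 0° (3.0); OH at 120° is eclipsed with Cl at 120° (1.9); H at 240° is eclipsed with CN at 240° (1.4). Total 6.3 kcal/mol.
D is eclipsed. OCH3 at 0° is eclipsed with CN at 0° (1.9); OH at 120° is eclipsed with Et at 120° (2.2); H at 240° is eclipsed with Cl at 240° (1.3). Total 5.4 kcal/mol.
E(A) − E(D) = 6.3 − 5.4 = +0.9 kcal/mol.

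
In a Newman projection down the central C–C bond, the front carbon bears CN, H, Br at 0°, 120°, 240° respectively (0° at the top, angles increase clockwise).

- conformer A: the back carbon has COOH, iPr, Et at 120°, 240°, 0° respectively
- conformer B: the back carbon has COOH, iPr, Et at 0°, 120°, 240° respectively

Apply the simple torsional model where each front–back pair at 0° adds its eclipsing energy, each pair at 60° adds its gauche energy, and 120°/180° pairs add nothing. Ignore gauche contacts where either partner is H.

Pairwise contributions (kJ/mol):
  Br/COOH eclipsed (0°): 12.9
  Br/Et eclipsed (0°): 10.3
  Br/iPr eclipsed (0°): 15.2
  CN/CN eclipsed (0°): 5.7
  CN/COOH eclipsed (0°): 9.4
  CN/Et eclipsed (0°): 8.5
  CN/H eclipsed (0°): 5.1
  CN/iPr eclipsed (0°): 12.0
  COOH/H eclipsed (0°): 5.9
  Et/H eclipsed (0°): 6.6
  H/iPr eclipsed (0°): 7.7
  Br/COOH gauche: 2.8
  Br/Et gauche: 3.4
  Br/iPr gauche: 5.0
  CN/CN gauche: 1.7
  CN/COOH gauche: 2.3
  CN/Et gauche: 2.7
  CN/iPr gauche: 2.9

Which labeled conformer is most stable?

A is eclipsed. CN at 0° is eclipsed with Et at 0° (8.5); H at 120° is eclipsed with COOH at 120° (5.9); Br at 240° is eclipsed with iPr at 240° (15.2). Total 29.6 kJ/mol.
B is eclipsed. CN at 0° is eclipsed with COOH at 0° (9.4); H at 120° is eclipsed with iPr at 120° (7.7); Br at 240° is eclipsed with Et at 240° (10.3). Total 27.4 kJ/mol.
B has the lowest total (27.4 kJ/mol).

B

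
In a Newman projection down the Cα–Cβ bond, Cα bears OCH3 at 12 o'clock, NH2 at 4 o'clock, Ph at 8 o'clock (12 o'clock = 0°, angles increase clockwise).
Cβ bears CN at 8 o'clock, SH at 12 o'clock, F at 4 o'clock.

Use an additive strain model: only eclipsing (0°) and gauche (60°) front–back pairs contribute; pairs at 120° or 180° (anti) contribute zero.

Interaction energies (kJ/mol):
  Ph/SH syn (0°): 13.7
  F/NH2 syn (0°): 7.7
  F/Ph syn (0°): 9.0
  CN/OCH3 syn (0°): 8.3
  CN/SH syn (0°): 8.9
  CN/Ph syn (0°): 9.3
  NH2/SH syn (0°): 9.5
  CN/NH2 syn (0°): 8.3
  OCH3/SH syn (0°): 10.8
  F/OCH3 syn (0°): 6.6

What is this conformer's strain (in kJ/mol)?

This conformer (eclipsed): OCH3–SH eclipsed, NH2–F eclipsed, Ph–CN eclipsed; 10.8 + 7.7 + 9.3 = 27.8 kJ/mol.

27.8 kJ/mol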